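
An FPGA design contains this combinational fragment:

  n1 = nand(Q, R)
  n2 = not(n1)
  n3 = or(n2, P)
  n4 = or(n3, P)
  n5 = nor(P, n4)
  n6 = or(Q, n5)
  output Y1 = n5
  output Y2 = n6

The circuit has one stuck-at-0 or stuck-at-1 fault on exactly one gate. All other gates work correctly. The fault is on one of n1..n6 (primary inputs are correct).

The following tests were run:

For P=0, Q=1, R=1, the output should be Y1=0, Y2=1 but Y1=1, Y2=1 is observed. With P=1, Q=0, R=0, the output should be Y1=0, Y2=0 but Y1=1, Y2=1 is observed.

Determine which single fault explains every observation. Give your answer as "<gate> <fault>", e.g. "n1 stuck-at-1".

n5 stuck-at-1

Fault-free values for test 1 (P=0, Q=1, R=1): n1=0, n2=1, n3=1, n4=1, n5=0, n6=1, giving Y1=0, Y2=1. Observed Y1=1, Y2=1.
Test 1: faults giving observed Y1=1, Y2=1 are {n1 stuck-at-1, n2 stuck-at-0, n3 stuck-at-0, n4 stuck-at-0, n5 stuck-at-1}.
Test 2 (P=1, Q=0, R=0): fault-free n1=1, n2=0, n3=1, n4=1, n5=0, n6=0 → Y1=0, Y2=0; observed Y1=1, Y2=1. Eliminates n1 stuck-at-1, n2 stuck-at-0, n3 stuck-at-0, n4 stuck-at-0.
Only n5 stuck-at-1 is consistent with every test.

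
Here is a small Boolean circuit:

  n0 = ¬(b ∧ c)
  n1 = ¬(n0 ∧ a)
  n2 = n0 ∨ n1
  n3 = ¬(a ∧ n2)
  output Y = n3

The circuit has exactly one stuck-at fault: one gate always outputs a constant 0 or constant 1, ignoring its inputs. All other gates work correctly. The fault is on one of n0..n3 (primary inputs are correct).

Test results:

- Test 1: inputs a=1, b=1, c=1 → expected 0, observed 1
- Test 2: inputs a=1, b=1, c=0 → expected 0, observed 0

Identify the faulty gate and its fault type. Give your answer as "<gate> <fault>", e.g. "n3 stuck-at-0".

Fault-free values for test 1 (a=1, b=1, c=1): n0=0, n1=1, n2=1, n3=0, giving Y=0. Observed 1.
Test 1: faults giving observed 1 are {n1 stuck-at-0, n2 stuck-at-0, n3 stuck-at-1}.
Test 2 (a=1, b=1, c=0): fault-free n0=1, n1=0, n2=1, n3=0 → 0; observed 0. Eliminates n2 stuck-at-0, n3 stuck-at-1.
Only n1 stuck-at-0 is consistent with every test.

n1 stuck-at-0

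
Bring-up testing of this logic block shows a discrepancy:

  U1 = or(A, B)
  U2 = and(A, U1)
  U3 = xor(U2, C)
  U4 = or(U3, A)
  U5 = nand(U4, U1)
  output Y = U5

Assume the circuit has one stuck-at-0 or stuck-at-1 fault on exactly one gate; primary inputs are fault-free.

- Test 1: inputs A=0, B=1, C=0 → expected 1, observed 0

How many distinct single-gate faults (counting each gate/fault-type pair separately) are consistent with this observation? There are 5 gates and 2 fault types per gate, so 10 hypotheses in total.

Fault-free: U1=1, U2=0, U3=0, U4=0, U5=1 → 1. Observed 0.
  U1 stuck-at-0: output 1 ✗
  U1 stuck-at-1: output 1 ✗
  U2 stuck-at-0: output 1 ✗
  U2 stuck-at-1: output 0 ✓
  U3 stuck-at-0: output 1 ✗
  U3 stuck-at-1: output 0 ✓
  U4 stuck-at-0: output 1 ✗
  U4 stuck-at-1: output 0 ✓
  U5 stuck-at-0: output 0 ✓
  U5 stuck-at-1: output 1 ✗
Consistent faults: {U2 stuck-at-1, U3 stuck-at-1, U4 stuck-at-1, U5 stuck-at-0} — 4 in all.

4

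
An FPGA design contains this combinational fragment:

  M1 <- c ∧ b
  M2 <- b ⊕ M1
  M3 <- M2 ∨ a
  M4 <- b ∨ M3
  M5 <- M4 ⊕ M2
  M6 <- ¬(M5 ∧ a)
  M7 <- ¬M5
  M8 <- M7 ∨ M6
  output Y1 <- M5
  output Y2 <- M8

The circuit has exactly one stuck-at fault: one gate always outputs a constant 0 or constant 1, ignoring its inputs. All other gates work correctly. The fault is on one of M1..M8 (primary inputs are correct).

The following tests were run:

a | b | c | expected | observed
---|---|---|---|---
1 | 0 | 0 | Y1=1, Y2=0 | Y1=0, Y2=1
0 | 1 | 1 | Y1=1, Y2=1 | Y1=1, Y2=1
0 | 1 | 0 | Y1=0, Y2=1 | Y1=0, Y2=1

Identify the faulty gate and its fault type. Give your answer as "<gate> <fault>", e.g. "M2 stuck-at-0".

M3 stuck-at-0

Fault-free values for test 1 (a=1, b=0, c=0): M1=0, M2=0, M3=1, M4=1, M5=1, M6=0, M7=0, M8=0, giving Y1=1, Y2=0. Observed Y1=0, Y2=1.
Test 1: faults giving observed Y1=0, Y2=1 are {M1 stuck-at-1, M2 stuck-at-1, M3 stuck-at-0, M4 stuck-at-0, M5 stuck-at-0}.
Test 2 (a=0, b=1, c=1): fault-free M1=1, M2=0, M3=0, M4=1, M5=1, M6=1, M7=0, M8=1 → Y1=1, Y2=1; observed Y1=1, Y2=1. Eliminates M2 stuck-at-1, M4 stuck-at-0, M5 stuck-at-0.
Test 3 (a=0, b=1, c=0): fault-free M1=0, M2=1, M3=1, M4=1, M5=0, M6=1, M7=1, M8=1 → Y1=0, Y2=1; observed Y1=0, Y2=1. Eliminates M1 stuck-at-1.
Only M3 stuck-at-0 is consistent with every test.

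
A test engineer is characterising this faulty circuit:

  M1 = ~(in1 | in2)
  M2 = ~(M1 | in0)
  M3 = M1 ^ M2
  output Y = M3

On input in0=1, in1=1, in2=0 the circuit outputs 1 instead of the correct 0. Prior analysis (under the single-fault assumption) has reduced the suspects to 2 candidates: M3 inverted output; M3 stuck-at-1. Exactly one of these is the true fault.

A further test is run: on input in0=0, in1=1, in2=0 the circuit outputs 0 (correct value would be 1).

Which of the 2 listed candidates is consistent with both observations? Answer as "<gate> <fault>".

M3 inverted output

Evaluate each candidate on input in0=0, in1=1, in2=0:
  M3 inverted output: M1=0, M2=1, M3=0 [inverted output] → 0 — matches
  M3 stuck-at-1: M1=0, M2=1, M3=1 [stuck-at-1] → 1 — eliminated
Only M3 inverted output reproduces the observed 0.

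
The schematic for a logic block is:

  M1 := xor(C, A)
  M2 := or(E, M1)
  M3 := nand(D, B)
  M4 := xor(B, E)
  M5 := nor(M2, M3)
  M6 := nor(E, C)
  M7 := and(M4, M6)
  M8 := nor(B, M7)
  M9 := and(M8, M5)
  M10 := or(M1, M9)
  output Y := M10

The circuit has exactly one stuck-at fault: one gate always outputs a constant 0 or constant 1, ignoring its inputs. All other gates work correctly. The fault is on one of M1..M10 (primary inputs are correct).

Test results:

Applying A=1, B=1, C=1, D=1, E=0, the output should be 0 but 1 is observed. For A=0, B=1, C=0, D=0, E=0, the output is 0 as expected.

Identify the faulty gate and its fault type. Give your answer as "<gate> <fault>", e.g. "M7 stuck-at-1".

M8 stuck-at-1

Fault-free values for test 1 (A=1, B=1, C=1, D=1, E=0): M1=0, M2=0, M3=0, M4=1, M5=1, M6=0, M7=0, M8=0, M9=0, M10=0, giving Y=0. Observed 1.
Test 1: faults giving observed 1 are {M1 stuck-at-1, M8 stuck-at-1, M9 stuck-at-1, M10 stuck-at-1}.
Test 2 (A=0, B=1, C=0, D=0, E=0): fault-free M1=0, M2=0, M3=1, M4=1, M5=0, M6=1, M7=1, M8=0, M9=0, M10=0 → 0; observed 0. Eliminates M1 stuck-at-1, M9 stuck-at-1, M10 stuck-at-1.
Only M8 stuck-at-1 is consistent with every test.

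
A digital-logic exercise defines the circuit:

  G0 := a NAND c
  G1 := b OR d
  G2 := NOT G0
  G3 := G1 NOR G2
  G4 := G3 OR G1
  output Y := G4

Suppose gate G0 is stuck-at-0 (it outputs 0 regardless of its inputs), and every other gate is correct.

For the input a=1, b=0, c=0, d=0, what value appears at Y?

0

Propagate with G0 forced: G0=0 [stuck-at-0], G1=0, G2=1, G3=0, G4=0.
So Y = 0. (Without the fault it would be 1.)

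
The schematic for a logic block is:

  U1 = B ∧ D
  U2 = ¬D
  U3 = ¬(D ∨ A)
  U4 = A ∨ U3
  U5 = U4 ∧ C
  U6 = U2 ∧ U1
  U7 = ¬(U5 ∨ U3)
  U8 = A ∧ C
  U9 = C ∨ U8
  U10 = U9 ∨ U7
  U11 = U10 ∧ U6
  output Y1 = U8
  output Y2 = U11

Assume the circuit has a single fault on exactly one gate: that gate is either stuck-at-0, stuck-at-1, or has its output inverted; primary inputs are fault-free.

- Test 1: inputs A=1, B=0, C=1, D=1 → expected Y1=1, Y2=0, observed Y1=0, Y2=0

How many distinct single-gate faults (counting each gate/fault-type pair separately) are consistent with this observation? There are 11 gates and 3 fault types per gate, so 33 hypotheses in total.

2

Fault-free: U1=0, U2=0, U3=0, U4=1, U5=1, U6=0, U7=0, U8=1, U9=1, U10=1, U11=0 → Y1=1, Y2=0. Observed Y1=0, Y2=0.
  U1: none of the 3 fault types match ✗
  U2: none of the 3 fault types match ✗
  U3: none of the 3 fault types match ✗
  U4: none of the 3 fault types match ✗
  U5: none of the 3 fault types match ✗
  U6: none of the 3 fault types match ✗
  U7: none of the 3 fault types match ✗
  U8: stuck-at-0, inverted output ✓; others ✗
  U9: none of the 3 fault types match ✗
  U10: none of the 3 fault types match ✗
  U11: none of the 3 fault types match ✗
Consistent faults: {U8 stuck-at-0, U8 inverted output} — 2 in all.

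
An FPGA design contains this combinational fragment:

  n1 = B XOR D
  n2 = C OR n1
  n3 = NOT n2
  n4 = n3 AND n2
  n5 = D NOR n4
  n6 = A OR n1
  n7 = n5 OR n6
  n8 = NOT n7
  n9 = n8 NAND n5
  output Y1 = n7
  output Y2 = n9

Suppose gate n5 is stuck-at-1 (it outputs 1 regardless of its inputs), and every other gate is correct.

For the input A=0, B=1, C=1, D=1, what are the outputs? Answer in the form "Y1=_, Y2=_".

Propagate with n5 forced: n1=0, n2=1, n3=0, n4=0, n5=1 [stuck-at-1], n6=0, n7=1, n8=0, n9=1.
So the outputs are Y1=1, Y2=1. (Without the fault they would be Y1=0, Y2=1.)

Y1=1, Y2=1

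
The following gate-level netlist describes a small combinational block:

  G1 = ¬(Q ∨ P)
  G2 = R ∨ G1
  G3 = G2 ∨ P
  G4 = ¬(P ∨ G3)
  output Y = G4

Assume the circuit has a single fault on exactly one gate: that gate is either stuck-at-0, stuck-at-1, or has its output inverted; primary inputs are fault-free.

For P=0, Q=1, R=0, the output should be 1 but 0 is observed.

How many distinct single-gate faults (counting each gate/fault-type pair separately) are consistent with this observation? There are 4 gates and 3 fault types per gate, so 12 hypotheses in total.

8

Fault-free: G1=0, G2=0, G3=0, G4=1 → 1. Observed 0.
  G1 stuck-at-0: output 1 ✗
  G1 stuck-at-1: output 0 ✓
  G1 inverted output: output 0 ✓
  G2 stuck-at-0: output 1 ✗
  G2 stuck-at-1: output 0 ✓
  G2 inverted output: output 0 ✓
  G3 stuck-at-0: output 1 ✗
  G3 stuck-at-1: output 0 ✓
  G3 inverted output: output 0 ✓
  G4 stuck-at-0: output 0 ✓
  G4 stuck-at-1: output 1 ✗
  G4 inverted output: output 0 ✓
Consistent faults: {G1 stuck-at-1, G1 inverted output, G2 stuck-at-1, G2 inverted output, G3 stuck-at-1, G3 inverted output, G4 stuck-at-0, G4 inverted output} — 8 in all.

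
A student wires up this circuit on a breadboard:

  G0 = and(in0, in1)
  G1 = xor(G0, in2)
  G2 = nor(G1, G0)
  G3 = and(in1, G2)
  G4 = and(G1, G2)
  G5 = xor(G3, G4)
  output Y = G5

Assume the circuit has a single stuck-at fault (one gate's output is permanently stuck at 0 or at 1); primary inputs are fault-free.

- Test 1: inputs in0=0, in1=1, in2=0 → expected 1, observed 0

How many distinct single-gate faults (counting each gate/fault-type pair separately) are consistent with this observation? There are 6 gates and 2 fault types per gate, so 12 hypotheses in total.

6

Fault-free: G0=0, G1=0, G2=1, G3=1, G4=0, G5=1 → 1. Observed 0.
  G0 stuck-at-0: output 1 ✗
  G0 stuck-at-1: output 0 ✓
  G1 stuck-at-0: output 1 ✗
  G1 stuck-at-1: output 0 ✓
  G2 stuck-at-0: output 0 ✓
  G2 stuck-at-1: output 1 ✗
  G3 stuck-at-0: output 0 ✓
  G3 stuck-at-1: output 1 ✗
  G4 stuck-at-0: output 1 ✗
  G4 stuck-at-1: output 0 ✓
  G5 stuck-at-0: output 0 ✓
  G5 stuck-at-1: output 1 ✗
Consistent faults: {G0 stuck-at-1, G1 stuck-at-1, G2 stuck-at-0, G3 stuck-at-0, G4 stuck-at-1, G5 stuck-at-0} — 6 in all.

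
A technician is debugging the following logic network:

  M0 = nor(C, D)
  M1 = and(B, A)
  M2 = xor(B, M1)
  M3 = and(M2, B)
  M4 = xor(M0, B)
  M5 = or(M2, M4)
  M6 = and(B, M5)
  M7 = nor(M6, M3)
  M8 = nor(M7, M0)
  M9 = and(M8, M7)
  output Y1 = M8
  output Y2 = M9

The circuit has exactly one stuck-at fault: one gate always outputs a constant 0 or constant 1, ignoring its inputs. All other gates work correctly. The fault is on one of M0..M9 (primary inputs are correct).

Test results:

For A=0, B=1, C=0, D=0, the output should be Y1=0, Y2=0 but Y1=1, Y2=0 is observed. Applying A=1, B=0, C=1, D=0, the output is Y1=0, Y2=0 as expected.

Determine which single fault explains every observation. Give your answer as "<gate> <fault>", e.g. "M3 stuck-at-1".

Fault-free values for test 1 (A=0, B=1, C=0, D=0): M0=1, M1=0, M2=1, M3=1, M4=0, M5=1, M6=1, M7=0, M8=0, M9=0, giving Y1=0, Y2=0. Observed Y1=1, Y2=0.
Test 1: faults giving observed Y1=1, Y2=0 are {M0 stuck-at-0, M8 stuck-at-1}.
Test 2 (A=1, B=0, C=1, D=0): fault-free M0=0, M1=0, M2=0, M3=0, M4=0, M5=0, M6=0, M7=1, M8=0, M9=0 → Y1=0, Y2=0; observed Y1=0, Y2=0. Eliminates M8 stuck-at-1.
Only M0 stuck-at-0 is consistent with every test.

M0 stuck-at-0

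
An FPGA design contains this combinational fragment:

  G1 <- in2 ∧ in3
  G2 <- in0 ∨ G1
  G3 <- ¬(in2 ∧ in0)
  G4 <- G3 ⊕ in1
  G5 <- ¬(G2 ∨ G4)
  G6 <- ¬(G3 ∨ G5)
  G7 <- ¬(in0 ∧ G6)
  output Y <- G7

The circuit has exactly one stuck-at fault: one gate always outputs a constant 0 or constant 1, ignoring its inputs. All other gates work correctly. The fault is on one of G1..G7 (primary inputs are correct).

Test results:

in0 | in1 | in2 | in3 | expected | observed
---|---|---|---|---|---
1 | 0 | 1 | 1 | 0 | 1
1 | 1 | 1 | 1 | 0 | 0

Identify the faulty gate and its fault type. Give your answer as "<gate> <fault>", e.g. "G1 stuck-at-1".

Fault-free values for test 1 (in0=1, in1=0, in2=1, in3=1): G1=1, G2=1, G3=0, G4=0, G5=0, G6=1, G7=0, giving Y=0. Observed 1.
Test 1: faults giving observed 1 are {G2 stuck-at-0, G3 stuck-at-1, G5 stuck-at-1, G6 stuck-at-0, G7 stuck-at-1}.
Test 2 (in0=1, in1=1, in2=1, in3=1): fault-free G1=1, G2=1, G3=0, G4=1, G5=0, G6=1, G7=0 → 0; observed 0. Eliminates G3 stuck-at-1, G5 stuck-at-1, G6 stuck-at-0, G7 stuck-at-1.
Only G2 stuck-at-0 is consistent with every test.

G2 stuck-at-0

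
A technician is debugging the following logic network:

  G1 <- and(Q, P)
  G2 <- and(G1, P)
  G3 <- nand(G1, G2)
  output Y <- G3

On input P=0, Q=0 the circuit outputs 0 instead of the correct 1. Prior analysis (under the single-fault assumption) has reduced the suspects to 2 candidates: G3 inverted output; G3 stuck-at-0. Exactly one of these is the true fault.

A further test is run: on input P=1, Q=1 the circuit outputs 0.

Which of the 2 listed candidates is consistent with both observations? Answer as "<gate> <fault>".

Evaluate each candidate on input P=1, Q=1:
  G3 inverted output: G1=1, G2=1, G3=1 [inverted output] → 1 — eliminated
  G3 stuck-at-0: G1=1, G2=1, G3=0 [stuck-at-0] → 0 — matches
Only G3 stuck-at-0 reproduces the observed 0.

G3 stuck-at-0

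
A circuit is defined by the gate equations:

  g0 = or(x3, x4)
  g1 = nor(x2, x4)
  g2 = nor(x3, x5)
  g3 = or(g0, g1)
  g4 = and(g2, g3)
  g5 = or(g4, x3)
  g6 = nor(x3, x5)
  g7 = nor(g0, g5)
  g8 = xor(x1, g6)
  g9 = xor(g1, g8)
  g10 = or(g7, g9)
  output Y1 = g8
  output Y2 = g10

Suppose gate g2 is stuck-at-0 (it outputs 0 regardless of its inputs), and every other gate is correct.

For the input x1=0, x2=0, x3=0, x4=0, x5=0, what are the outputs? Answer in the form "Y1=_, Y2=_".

Y1=1, Y2=1

Propagate with g2 forced: g0=0, g1=1, g2=0 [stuck-at-0], g3=1, g4=0, g5=0, g6=1, g7=1, g8=1, g9=0, g10=1.
So the outputs are Y1=1, Y2=1. (Without the fault they would be Y1=1, Y2=0.)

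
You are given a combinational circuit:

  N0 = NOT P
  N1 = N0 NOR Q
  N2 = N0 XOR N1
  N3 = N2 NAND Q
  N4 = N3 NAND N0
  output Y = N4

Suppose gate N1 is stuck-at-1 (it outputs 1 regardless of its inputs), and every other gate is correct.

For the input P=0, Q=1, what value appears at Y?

0

Propagate with N1 forced: N0=1, N1=1 [stuck-at-1], N2=0, N3=1, N4=0.
So Y = 0. (Without the fault it would be 1.)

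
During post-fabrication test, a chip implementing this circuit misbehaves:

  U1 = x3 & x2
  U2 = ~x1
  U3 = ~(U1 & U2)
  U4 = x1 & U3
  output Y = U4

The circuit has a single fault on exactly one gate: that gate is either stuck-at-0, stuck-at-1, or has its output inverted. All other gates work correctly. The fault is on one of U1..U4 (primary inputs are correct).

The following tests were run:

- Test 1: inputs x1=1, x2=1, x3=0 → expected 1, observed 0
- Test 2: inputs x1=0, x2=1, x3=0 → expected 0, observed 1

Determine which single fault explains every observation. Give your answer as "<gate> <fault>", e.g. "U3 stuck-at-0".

U4 inverted output

Fault-free values for test 1 (x1=1, x2=1, x3=0): U1=0, U2=0, U3=1, U4=1, giving Y=1. Observed 0.
Test 1: faults giving observed 0 are {U3 stuck-at-0, U3 inverted output, U4 stuck-at-0, U4 inverted output}.
Test 2 (x1=0, x2=1, x3=0): fault-free U1=0, U2=1, U3=1, U4=0 → 0; observed 1. Eliminates U3 stuck-at-0, U3 inverted output, U4 stuck-at-0.
Only U4 inverted output is consistent with every test.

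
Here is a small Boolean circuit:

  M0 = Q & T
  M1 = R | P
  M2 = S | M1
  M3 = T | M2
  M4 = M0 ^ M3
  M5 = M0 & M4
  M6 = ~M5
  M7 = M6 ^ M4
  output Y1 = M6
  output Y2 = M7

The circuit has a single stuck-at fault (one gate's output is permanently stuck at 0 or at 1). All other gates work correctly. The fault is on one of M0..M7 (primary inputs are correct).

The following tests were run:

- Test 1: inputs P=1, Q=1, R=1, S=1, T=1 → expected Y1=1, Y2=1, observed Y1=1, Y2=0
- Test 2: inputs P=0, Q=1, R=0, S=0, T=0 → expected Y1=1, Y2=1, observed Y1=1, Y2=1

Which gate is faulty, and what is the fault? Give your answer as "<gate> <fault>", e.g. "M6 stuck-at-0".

M0 stuck-at-0

Fault-free values for test 1 (P=1, Q=1, R=1, S=1, T=1): M0=1, M1=1, M2=1, M3=1, M4=0, M5=0, M6=1, M7=1, giving Y1=1, Y2=1. Observed Y1=1, Y2=0.
Test 1: faults giving observed Y1=1, Y2=0 are {M0 stuck-at-0, M7 stuck-at-0}.
Test 2 (P=0, Q=1, R=0, S=0, T=0): fault-free M0=0, M1=0, M2=0, M3=0, M4=0, M5=0, M6=1, M7=1 → Y1=1, Y2=1; observed Y1=1, Y2=1. Eliminates M7 stuck-at-0.
Only M0 stuck-at-0 is consistent with every test.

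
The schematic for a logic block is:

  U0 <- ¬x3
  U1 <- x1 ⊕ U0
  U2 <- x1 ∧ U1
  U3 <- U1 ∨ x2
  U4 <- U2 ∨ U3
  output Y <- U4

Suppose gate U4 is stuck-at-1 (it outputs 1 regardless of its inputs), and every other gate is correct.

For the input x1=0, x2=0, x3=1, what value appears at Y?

1

Propagate with U4 forced: U0=0, U1=0, U2=0, U3=0, U4=1 [stuck-at-1].
So Y = 1. (Without the fault it would be 0.)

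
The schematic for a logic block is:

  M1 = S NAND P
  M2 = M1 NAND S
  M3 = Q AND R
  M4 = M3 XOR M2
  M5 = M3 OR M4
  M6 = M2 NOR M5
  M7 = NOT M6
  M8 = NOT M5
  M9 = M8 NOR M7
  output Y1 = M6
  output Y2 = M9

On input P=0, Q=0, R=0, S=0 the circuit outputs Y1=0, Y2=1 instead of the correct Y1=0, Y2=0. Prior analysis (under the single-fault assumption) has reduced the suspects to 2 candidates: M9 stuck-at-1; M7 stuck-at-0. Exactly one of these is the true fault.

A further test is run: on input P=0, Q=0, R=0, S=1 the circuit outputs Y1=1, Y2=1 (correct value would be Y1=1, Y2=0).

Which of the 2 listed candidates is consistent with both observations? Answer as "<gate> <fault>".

Evaluate each candidate on input P=0, Q=0, R=0, S=1:
  M9 stuck-at-1: M1=1, M2=0, M3=0, M4=0, M5=0, M6=1, M7=0, M8=1, M9=1 [stuck-at-1] → Y1=1, Y2=1 — matches
  M7 stuck-at-0: M1=1, M2=0, M3=0, M4=0, M5=0, M6=1, M7=0 [stuck-at-0], M8=1, M9=0 → Y1=1, Y2=0 — eliminated
Only M9 stuck-at-1 reproduces the observed Y1=1, Y2=1.

M9 stuck-at-1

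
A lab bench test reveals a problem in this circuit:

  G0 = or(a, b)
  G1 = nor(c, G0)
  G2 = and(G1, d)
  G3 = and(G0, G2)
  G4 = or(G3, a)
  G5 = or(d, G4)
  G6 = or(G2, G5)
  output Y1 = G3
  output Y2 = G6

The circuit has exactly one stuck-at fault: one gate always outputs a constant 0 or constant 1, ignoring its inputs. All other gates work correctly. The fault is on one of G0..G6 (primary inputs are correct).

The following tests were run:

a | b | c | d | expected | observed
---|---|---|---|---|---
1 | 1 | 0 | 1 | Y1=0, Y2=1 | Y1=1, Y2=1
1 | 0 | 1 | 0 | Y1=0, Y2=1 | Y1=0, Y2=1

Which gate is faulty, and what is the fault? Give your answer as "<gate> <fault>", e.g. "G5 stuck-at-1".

G1 stuck-at-1

Fault-free values for test 1 (a=1, b=1, c=0, d=1): G0=1, G1=0, G2=0, G3=0, G4=1, G5=1, G6=1, giving Y1=0, Y2=1. Observed Y1=1, Y2=1.
Test 1: faults giving observed Y1=1, Y2=1 are {G1 stuck-at-1, G2 stuck-at-1, G3 stuck-at-1}.
Test 2 (a=1, b=0, c=1, d=0): fault-free G0=1, G1=0, G2=0, G3=0, G4=1, G5=1, G6=1 → Y1=0, Y2=1; observed Y1=0, Y2=1. Eliminates G2 stuck-at-1, G3 stuck-at-1.
Only G1 stuck-at-1 is consistent with every test.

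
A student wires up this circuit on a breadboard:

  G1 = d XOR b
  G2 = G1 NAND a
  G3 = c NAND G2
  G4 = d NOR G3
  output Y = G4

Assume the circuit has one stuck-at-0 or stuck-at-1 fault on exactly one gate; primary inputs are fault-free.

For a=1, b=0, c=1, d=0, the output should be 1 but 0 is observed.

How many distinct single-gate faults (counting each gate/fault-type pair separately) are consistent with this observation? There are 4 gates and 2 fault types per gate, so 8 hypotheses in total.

4

Fault-free: G1=0, G2=1, G3=0, G4=1 → 1. Observed 0.
  G1 stuck-at-0: output 1 ✗
  G1 stuck-at-1: output 0 ✓
  G2 stuck-at-0: output 0 ✓
  G2 stuck-at-1: output 1 ✗
  G3 stuck-at-0: output 1 ✗
  G3 stuck-at-1: output 0 ✓
  G4 stuck-at-0: output 0 ✓
  G4 stuck-at-1: output 1 ✗
Consistent faults: {G1 stuck-at-1, G2 stuck-at-0, G3 stuck-at-1, G4 stuck-at-0} — 4 in all.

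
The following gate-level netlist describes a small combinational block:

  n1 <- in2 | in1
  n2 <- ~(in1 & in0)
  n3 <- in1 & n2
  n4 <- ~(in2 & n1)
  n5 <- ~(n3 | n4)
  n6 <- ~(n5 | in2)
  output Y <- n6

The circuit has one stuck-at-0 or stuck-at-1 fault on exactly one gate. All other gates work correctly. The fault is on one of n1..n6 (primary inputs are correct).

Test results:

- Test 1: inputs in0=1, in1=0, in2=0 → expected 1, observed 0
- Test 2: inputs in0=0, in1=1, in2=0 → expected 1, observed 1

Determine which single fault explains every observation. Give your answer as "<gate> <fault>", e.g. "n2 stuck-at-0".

n4 stuck-at-0

Fault-free values for test 1 (in0=1, in1=0, in2=0): n1=0, n2=1, n3=0, n4=1, n5=0, n6=1, giving Y=1. Observed 0.
Test 1: faults giving observed 0 are {n4 stuck-at-0, n5 stuck-at-1, n6 stuck-at-0}.
Test 2 (in0=0, in1=1, in2=0): fault-free n1=1, n2=1, n3=1, n4=1, n5=0, n6=1 → 1; observed 1. Eliminates n5 stuck-at-1, n6 stuck-at-0.
Only n4 stuck-at-0 is consistent with every test.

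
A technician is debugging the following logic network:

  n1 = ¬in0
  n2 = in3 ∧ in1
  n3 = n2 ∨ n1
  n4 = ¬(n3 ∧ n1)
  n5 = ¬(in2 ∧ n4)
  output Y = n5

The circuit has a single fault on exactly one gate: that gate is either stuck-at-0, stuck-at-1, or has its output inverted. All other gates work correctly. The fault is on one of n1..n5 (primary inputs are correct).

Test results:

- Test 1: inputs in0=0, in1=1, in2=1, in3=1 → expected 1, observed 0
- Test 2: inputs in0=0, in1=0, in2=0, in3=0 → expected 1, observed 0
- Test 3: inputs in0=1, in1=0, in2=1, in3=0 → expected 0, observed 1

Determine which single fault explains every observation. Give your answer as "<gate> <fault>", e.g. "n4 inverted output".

Fault-free values for test 1 (in0=0, in1=1, in2=1, in3=1): n1=1, n2=1, n3=1, n4=0, n5=1, giving Y=1. Observed 0.
Test 1: faults giving observed 0 are {n1 stuck-at-0, n1 inverted output, n3 stuck-at-0, n3 inverted output, n4 stuck-at-1, n4 inverted output, n5 stuck-at-0, n5 inverted output}.
Test 2 (in0=0, in1=0, in2=0, in3=0): fault-free n1=1, n2=0, n3=1, n4=0, n5=1 → 1; observed 0. Eliminates n1 stuck-at-0, n1 inverted output, n3 stuck-at-0, n3 inverted output, n4 stuck-at-1, n4 inverted output.
Test 3 (in0=1, in1=0, in2=1, in3=0): fault-free n1=0, n2=0, n3=0, n4=1, n5=0 → 0; observed 1. Eliminates n5 stuck-at-0.
Only n5 inverted output is consistent with every test.

n5 inverted output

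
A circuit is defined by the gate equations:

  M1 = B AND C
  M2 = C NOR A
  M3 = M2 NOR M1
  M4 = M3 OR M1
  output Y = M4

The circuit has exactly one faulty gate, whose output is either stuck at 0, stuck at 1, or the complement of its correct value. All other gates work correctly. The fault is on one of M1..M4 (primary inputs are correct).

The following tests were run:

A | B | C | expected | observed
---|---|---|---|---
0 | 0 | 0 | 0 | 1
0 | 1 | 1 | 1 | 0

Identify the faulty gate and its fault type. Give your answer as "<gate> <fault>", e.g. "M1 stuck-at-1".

Fault-free values for test 1 (A=0, B=0, C=0): M1=0, M2=1, M3=0, M4=0, giving Y=0. Observed 1.
Test 1: faults giving observed 1 are {M1 stuck-at-1, M1 inverted output, M2 stuck-at-0, M2 inverted output, M3 stuck-at-1, M3 inverted output, M4 stuck-at-1, M4 inverted output}.
Test 2 (A=0, B=1, C=1): fault-free M1=1, M2=0, M3=0, M4=1 → 1; observed 0. Eliminates M1 stuck-at-1, M1 inverted output, M2 stuck-at-0, M2 inverted output, M3 stuck-at-1, M3 inverted output, M4 stuck-at-1.
Only M4 inverted output is consistent with every test.

M4 inverted output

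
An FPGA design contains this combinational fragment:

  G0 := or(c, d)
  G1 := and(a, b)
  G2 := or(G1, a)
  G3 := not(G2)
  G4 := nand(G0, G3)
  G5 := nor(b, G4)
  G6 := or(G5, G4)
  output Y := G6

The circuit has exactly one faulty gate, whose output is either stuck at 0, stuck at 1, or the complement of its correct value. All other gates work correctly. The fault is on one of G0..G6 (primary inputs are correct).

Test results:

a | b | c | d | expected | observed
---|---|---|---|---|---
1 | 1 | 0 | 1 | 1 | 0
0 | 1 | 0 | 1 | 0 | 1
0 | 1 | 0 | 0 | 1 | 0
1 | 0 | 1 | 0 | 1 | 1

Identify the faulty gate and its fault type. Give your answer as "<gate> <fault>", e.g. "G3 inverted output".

Fault-free values for test 1 (a=1, b=1, c=0, d=1): G0=1, G1=1, G2=1, G3=0, G4=1, G5=0, G6=1, giving Y=1. Observed 0.
Test 1: faults giving observed 0 are {G2 stuck-at-0, G2 inverted output, G3 stuck-at-1, G3 inverted output, G4 stuck-at-0, G4 inverted output, G6 stuck-at-0, G6 inverted output}.
Test 2 (a=0, b=1, c=0, d=1): fault-free G0=1, G1=0, G2=0, G3=1, G4=0, G5=0, G6=0 → 0; observed 1. Eliminates G2 stuck-at-0, G3 stuck-at-1, G4 stuck-at-0, G6 stuck-at-0.
Test 3 (a=0, b=1, c=0, d=0): fault-free G0=0, G1=0, G2=0, G3=1, G4=1, G5=0, G6=1 → 1; observed 0. Eliminates G2 inverted output, G3 inverted output.
Test 4 (a=1, b=0, c=1, d=0): fault-free G0=1, G1=0, G2=1, G3=0, G4=1, G5=0, G6=1 → 1; observed 1. Eliminates G6 inverted output.
Only G4 inverted output is consistent with every test.

G4 inverted output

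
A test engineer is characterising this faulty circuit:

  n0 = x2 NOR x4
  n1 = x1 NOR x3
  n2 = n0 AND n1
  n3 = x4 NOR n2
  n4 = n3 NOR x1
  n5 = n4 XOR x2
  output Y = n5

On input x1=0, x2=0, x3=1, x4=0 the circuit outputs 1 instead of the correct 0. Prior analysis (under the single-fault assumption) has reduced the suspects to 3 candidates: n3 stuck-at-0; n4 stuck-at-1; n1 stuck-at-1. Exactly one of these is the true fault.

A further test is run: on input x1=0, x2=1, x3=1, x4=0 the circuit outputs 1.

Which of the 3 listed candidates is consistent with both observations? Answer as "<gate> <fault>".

n1 stuck-at-1

Evaluate each candidate on input x1=0, x2=1, x3=1, x4=0:
  n3 stuck-at-0: n0=0, n1=0, n2=0, n3=0 [stuck-at-0], n4=1, n5=0 → 0 — eliminated
  n4 stuck-at-1: n0=0, n1=0, n2=0, n3=1, n4=1 [stuck-at-1], n5=0 → 0 — eliminated
  n1 stuck-at-1: n0=0, n1=1 [stuck-at-1], n2=0, n3=1, n4=0, n5=1 → 1 — matches
Only n1 stuck-at-1 reproduces the observed 1.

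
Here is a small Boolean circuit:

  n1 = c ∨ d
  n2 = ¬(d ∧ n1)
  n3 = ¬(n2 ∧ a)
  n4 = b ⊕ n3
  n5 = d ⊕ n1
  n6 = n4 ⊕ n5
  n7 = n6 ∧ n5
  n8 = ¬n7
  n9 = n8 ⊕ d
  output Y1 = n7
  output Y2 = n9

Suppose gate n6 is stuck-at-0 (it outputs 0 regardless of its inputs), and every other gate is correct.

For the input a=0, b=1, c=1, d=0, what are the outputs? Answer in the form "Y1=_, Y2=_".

Propagate with n6 forced: n1=1, n2=1, n3=1, n4=0, n5=1, n6=0 [stuck-at-0], n7=0, n8=1, n9=1.
So the outputs are Y1=0, Y2=1. (Without the fault they would be Y1=1, Y2=0.)

Y1=0, Y2=1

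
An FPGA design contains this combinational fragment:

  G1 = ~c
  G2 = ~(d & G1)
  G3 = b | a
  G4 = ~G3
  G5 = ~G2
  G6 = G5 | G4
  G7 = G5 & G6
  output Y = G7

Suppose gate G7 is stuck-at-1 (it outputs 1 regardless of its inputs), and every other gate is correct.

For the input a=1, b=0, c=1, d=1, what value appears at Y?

Propagate with G7 forced: G1=0, G2=1, G3=1, G4=0, G5=0, G6=0, G7=1 [stuck-at-1].
So Y = 1. (Without the fault it would be 0.)

1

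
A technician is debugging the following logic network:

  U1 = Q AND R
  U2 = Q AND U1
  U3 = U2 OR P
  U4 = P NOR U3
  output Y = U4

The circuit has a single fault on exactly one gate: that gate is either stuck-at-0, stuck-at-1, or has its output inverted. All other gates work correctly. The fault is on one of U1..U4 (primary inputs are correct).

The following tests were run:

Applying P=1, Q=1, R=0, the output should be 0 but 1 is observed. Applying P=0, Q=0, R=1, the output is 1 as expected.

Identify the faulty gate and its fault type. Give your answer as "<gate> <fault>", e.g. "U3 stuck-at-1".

Fault-free values for test 1 (P=1, Q=1, R=0): U1=0, U2=0, U3=1, U4=0, giving Y=0. Observed 1.
Test 1: faults giving observed 1 are {U4 stuck-at-1, U4 inverted output}.
Test 2 (P=0, Q=0, R=1): fault-free U1=0, U2=0, U3=0, U4=1 → 1; observed 1. Eliminates U4 inverted output.
Only U4 stuck-at-1 is consistent with every test.

U4 stuck-at-1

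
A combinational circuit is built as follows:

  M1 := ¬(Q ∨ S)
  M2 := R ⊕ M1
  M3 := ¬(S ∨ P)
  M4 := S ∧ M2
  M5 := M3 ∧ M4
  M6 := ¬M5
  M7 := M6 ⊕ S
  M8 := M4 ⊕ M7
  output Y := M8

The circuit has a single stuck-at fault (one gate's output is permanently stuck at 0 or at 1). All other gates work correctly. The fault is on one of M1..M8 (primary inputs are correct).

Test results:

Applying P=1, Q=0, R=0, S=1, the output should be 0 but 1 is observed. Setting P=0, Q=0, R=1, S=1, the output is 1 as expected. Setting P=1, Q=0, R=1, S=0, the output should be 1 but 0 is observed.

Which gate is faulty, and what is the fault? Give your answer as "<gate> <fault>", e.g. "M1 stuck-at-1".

Fault-free values for test 1 (P=1, Q=0, R=0, S=1): M1=0, M2=0, M3=0, M4=0, M5=0, M6=1, M7=0, M8=0, giving Y=0. Observed 1.
Test 1: faults giving observed 1 are {M1 stuck-at-1, M2 stuck-at-1, M4 stuck-at-1, M5 stuck-at-1, M6 stuck-at-0, M7 stuck-at-1, M8 stuck-at-1}.
Test 2 (P=0, Q=0, R=1, S=1): fault-free M1=0, M2=1, M3=0, M4=1, M5=0, M6=1, M7=0, M8=1 → 1; observed 1. Eliminates M1 stuck-at-1, M5 stuck-at-1, M6 stuck-at-0, M7 stuck-at-1.
Test 3 (P=1, Q=0, R=1, S=0): fault-free M1=1, M2=0, M3=0, M4=0, M5=0, M6=1, M7=1, M8=1 → 1; observed 0. Eliminates M2 stuck-at-1, M8 stuck-at-1.
Only M4 stuck-at-1 is consistent with every test.

M4 stuck-at-1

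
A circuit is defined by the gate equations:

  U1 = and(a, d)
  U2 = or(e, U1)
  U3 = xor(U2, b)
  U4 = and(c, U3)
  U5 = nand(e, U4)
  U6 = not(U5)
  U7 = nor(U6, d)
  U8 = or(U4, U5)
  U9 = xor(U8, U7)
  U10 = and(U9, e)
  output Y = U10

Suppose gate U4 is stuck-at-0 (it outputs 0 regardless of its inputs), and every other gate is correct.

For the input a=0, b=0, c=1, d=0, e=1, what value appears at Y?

0

Propagate with U4 forced: U1=0, U2=1, U3=1, U4=0 [stuck-at-0], U5=1, U6=0, U7=1, U8=1, U9=0, U10=0.
So Y = 0. (Without the fault it would be 1.)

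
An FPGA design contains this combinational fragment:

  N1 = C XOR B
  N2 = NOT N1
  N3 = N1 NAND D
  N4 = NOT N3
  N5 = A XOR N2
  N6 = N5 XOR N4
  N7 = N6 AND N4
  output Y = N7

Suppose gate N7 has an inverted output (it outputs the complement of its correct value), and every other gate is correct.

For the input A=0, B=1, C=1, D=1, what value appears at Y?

Propagate with N7 forced: N1=0, N2=1, N3=1, N4=0, N5=1, N6=1, N7=1 [inverted output].
So Y = 1. (Without the fault it would be 0.)

1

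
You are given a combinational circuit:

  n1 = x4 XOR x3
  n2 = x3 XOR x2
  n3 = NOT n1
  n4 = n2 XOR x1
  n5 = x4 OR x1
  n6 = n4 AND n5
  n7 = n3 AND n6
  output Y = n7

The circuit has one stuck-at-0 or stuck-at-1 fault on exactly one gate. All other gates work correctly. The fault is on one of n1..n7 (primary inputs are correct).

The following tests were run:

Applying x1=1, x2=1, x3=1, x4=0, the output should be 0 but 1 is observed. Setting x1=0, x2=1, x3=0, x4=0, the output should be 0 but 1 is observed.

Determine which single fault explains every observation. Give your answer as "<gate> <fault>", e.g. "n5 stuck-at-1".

Fault-free values for test 1 (x1=1, x2=1, x3=1, x4=0): n1=1, n2=0, n3=0, n4=1, n5=1, n6=1, n7=0, giving Y=0. Observed 1.
Test 1: faults giving observed 1 are {n1 stuck-at-0, n3 stuck-at-1, n7 stuck-at-1}.
Test 2 (x1=0, x2=1, x3=0, x4=0): fault-free n1=0, n2=1, n3=1, n4=1, n5=0, n6=0, n7=0 → 0; observed 1. Eliminates n1 stuck-at-0, n3 stuck-at-1.
Only n7 stuck-at-1 is consistent with every test.

n7 stuck-at-1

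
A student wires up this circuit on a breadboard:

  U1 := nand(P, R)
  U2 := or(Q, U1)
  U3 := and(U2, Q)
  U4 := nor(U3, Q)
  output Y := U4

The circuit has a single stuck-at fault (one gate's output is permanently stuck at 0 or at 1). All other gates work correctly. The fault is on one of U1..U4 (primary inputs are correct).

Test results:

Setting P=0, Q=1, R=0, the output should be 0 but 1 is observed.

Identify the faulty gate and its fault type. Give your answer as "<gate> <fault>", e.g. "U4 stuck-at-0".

Fault-free values for test 1 (P=0, Q=1, R=0): U1=1, U2=1, U3=1, U4=0, giving Y=0. Observed 1.
Test 1: faults giving observed 1 are {U4 stuck-at-1}.
Only U4 stuck-at-1 is consistent with every test.

U4 stuck-at-1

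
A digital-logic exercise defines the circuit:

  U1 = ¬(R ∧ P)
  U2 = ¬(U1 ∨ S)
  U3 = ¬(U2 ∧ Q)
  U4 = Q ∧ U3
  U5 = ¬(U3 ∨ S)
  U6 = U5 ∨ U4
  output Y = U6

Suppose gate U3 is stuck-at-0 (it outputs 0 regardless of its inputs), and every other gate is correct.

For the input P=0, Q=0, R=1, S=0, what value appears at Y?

1

Propagate with U3 forced: U1=1, U2=0, U3=0 [stuck-at-0], U4=0, U5=1, U6=1.
So Y = 1. (Without the fault it would be 0.)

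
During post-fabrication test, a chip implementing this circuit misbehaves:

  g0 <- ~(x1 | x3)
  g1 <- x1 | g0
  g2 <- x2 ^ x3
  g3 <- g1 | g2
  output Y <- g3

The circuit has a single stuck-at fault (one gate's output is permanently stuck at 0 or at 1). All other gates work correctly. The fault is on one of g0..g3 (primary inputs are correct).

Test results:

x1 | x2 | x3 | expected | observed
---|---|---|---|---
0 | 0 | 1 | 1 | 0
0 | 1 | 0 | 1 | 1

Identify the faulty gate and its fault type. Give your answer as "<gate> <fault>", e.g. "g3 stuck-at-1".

Fault-free values for test 1 (x1=0, x2=0, x3=1): g0=0, g1=0, g2=1, g3=1, giving Y=1. Observed 0.
Test 1: faults giving observed 0 are {g2 stuck-at-0, g3 stuck-at-0}.
Test 2 (x1=0, x2=1, x3=0): fault-free g0=1, g1=1, g2=1, g3=1 → 1; observed 1. Eliminates g3 stuck-at-0.
Only g2 stuck-at-0 is consistent with every test.

g2 stuck-at-0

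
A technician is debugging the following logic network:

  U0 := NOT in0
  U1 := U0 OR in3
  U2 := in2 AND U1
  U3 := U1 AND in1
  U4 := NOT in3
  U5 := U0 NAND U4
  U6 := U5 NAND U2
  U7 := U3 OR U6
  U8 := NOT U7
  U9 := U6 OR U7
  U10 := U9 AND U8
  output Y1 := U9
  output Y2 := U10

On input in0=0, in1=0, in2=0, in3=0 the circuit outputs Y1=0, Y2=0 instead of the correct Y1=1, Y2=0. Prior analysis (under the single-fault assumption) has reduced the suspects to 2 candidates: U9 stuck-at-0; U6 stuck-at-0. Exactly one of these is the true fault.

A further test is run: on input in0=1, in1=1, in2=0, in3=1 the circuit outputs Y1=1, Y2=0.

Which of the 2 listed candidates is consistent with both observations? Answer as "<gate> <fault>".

Evaluate each candidate on input in0=1, in1=1, in2=0, in3=1:
  U9 stuck-at-0: U0=0, U1=1, U2=0, U3=1, U4=0, U5=1, U6=1, U7=1, U8=0, U9=0 [stuck-at-0], U10=0 → Y1=0, Y2=0 — eliminated
  U6 stuck-at-0: U0=0, U1=1, U2=0, U3=1, U4=0, U5=1, U6=0 [stuck-at-0], U7=1, U8=0, U9=1, U10=0 → Y1=1, Y2=0 — matches
Only U6 stuck-at-0 reproduces the observed Y1=1, Y2=0.

U6 stuck-at-0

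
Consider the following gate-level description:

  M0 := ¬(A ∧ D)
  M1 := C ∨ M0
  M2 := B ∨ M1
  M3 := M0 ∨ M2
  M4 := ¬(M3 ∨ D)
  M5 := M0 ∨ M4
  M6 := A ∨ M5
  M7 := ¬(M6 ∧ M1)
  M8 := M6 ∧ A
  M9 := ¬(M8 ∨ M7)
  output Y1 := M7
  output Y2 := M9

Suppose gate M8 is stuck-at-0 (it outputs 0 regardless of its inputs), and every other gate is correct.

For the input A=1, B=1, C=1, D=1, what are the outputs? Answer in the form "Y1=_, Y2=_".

Propagate with M8 forced: M0=0, M1=1, M2=1, M3=1, M4=0, M5=0, M6=1, M7=0, M8=0 [stuck-at-0], M9=1.
So the outputs are Y1=0, Y2=1. (Without the fault they would be Y1=0, Y2=0.)

Y1=0, Y2=1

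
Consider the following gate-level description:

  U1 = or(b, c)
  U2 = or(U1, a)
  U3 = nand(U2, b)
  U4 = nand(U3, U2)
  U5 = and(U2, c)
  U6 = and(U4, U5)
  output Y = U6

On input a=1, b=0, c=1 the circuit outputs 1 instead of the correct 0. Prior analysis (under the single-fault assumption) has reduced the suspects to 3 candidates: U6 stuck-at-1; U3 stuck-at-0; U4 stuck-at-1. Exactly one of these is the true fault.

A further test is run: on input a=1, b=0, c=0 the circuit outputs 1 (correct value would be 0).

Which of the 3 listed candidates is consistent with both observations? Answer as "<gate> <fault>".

U6 stuck-at-1

Evaluate each candidate on input a=1, b=0, c=0:
  U6 stuck-at-1: U1=0, U2=1, U3=1, U4=0, U5=0, U6=1 [stuck-at-1] → 1 — matches
  U3 stuck-at-0: U1=0, U2=1, U3=0 [stuck-at-0], U4=1, U5=0, U6=0 → 0 — eliminated
  U4 stuck-at-1: U1=0, U2=1, U3=1, U4=1 [stuck-at-1], U5=0, U6=0 → 0 — eliminated
Only U6 stuck-at-1 reproduces the observed 1.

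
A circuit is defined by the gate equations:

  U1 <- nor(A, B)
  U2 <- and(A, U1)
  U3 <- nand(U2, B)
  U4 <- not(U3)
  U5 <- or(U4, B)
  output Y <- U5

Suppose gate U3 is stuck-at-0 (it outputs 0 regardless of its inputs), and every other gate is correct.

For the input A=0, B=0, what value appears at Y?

1

Propagate with U3 forced: U1=1, U2=0, U3=0 [stuck-at-0], U4=1, U5=1.
So Y = 1. (Without the fault it would be 0.)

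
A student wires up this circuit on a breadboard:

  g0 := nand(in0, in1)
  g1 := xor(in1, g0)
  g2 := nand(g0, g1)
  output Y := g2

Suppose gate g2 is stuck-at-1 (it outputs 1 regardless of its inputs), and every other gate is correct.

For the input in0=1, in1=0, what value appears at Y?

1

Propagate with g2 forced: g0=1, g1=1, g2=1 [stuck-at-1].
So Y = 1. (Without the fault it would be 0.)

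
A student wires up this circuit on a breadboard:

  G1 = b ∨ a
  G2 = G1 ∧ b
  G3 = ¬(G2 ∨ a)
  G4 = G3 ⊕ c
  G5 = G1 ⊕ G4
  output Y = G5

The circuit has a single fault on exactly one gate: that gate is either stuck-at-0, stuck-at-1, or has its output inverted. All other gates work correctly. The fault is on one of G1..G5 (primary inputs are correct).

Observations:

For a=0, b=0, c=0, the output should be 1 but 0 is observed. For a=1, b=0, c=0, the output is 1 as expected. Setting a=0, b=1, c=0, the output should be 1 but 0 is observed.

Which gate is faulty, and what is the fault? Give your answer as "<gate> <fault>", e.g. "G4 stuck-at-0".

Fault-free values for test 1 (a=0, b=0, c=0): G1=0, G2=0, G3=1, G4=1, G5=1, giving Y=1. Observed 0.
Test 1: faults giving observed 0 are {G1 stuck-at-1, G1 inverted output, G2 stuck-at-1, G2 inverted output, G3 stuck-at-0, G3 inverted output, G4 stuck-at-0, G4 inverted output, G5 stuck-at-0, G5 inverted output}.
Test 2 (a=1, b=0, c=0): fault-free G1=1, G2=0, G3=0, G4=0, G5=1 → 1; observed 1. Eliminates G1 inverted output, G3 inverted output, G4 inverted output, G5 stuck-at-0, G5 inverted output.
Test 3 (a=0, b=1, c=0): fault-free G1=1, G2=1, G3=0, G4=0, G5=1 → 1; observed 0. Eliminates G1 stuck-at-1, G2 stuck-at-1, G3 stuck-at-0, G4 stuck-at-0.
Only G2 inverted output is consistent with every test.

G2 inverted output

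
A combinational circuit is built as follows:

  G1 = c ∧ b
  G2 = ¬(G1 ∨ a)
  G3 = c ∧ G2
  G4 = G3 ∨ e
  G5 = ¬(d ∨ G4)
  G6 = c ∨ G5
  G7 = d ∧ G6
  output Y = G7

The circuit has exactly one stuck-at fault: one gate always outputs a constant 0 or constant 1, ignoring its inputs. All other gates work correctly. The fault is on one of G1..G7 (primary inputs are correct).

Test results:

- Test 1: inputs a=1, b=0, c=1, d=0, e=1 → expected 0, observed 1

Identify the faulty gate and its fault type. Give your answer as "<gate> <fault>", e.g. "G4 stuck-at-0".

G7 stuck-at-1

Fault-free values for test 1 (a=1, b=0, c=1, d=0, e=1): G1=0, G2=0, G3=0, G4=1, G5=0, G6=1, G7=0, giving Y=0. Observed 1.
Test 1: faults giving observed 1 are {G7 stuck-at-1}.
Only G7 stuck-at-1 is consistent with every test.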